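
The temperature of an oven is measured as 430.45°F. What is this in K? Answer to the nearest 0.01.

494.51 K

In Celsius: (430.45 - 32) × 5/9 = 221.3611°C.
In kelvin: 221.3611 + 273.15 = 494.51 K.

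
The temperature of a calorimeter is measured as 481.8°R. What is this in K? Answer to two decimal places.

In Celsius: (481.8 - 491.67) × 5/9 = -5.4833°C.
In kelvin: -5.4833 + 273.15 = 267.67 K.

267.67 K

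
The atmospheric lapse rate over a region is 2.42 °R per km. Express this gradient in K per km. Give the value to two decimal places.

Since only a temperature interval is involved, the additive offset between the scales drops out.
A change of 1°R is a change of 5/9 K, so 2.42 × 5/9 = 1.34.

1.34 K/km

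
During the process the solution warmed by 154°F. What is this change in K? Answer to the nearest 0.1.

85.6 K

For a temperature interval the offset drops out; only the factor 5/9 applies.
154 × 5/9 = 85.6.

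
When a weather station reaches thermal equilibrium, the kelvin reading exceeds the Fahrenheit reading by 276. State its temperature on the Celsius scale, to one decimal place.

Let x be the Fahrenheit reading; then the kelvin reading is 5/9·x + 255.372.
(5/9·x + 255.372) - x = 276  ⇒  (-4/9)·x = 20.6278  ⇒  x = -46.4125°F.
In Celsius: (-46.4125 - 32) × 5/9 = -43.6°C.

-43.6°C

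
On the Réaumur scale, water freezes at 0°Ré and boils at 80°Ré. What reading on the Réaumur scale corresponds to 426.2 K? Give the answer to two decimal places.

First in Celsius: 426.2 - 273.15 = 153.0500°C.
Linearly onto the Réaumur scale: 0 + (153.0500 / 100) × (80 - 0) = 122.44°Ré.

122.44°Ré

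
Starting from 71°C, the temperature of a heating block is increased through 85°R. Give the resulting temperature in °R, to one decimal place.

704.5°R

The 85°R change is an interval, so only the factor 5/9 applies: +85 × 5/9 = +47.2222°C.
Final Celsius temperature: 71.0000 + 47.2222 = 118.2222°C.
In Rankine: 118.2222 × 1.8 + 491.67 = 704.5°R.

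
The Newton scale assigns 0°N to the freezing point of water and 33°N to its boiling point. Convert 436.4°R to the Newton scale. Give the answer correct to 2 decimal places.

First in Celsius: (436.4 - 491.67) × 5/9 = -30.7056°C.
Linearly onto the Newton scale: 0 + (-30.7056 / 100) × (33 - 0) = -10.13°N.

-10.13°N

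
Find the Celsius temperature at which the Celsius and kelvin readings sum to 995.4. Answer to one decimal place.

Let C be the Celsius reading. The kelvin reading is K = 1·C + 273.15.
Require C + K = 995.4: (2)·C + 273.15 = 995.4.
C = (995.4 - 273.15) / (2) = 361.1.

361.1°C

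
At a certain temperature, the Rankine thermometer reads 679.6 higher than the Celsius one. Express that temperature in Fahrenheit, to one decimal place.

Let x be the Celsius reading; then the Rankine reading is 1.8·x + 491.67.
(1.8·x + 491.67) - x = 679.6  ⇒  (0.8)·x = 187.93  ⇒  x = 234.9125°C.
In Fahrenheit: 234.9125 × 1.8 + 32 = 454.8°F.

454.8°F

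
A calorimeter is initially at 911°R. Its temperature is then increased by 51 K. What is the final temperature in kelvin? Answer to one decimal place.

557.1 K

Initial temperature in Celsius: (911 - 491.67) × 5/9 = 232.9611°C.
The 51 K change is an interval; Kelvin and Celsius degrees are the same size, so ΔC = +51°C.
Final Celsius temperature: 232.9611 + 51.0000 = 283.9611°C.
In kelvin: 283.9611 + 273.15 = 557.1 K.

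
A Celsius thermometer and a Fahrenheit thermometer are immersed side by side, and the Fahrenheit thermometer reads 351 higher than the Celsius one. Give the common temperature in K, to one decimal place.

671.9 K

Let x be the Celsius reading; then the Fahrenheit reading is 1.8·x + 32.
(1.8·x + 32) - x = 351  ⇒  (0.8)·x = 319  ⇒  x = 398.7500°C.
In kelvin: 398.7500 + 273.15 = 671.9 K.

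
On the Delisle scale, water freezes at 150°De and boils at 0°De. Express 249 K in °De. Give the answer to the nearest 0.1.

First in Celsius: 249 - 273.15 = -24.1500°C.
Linearly onto the Delisle scale: 150 + (-24.1500 / 100) × (0 - 150) = 186.2°De.

186.2°De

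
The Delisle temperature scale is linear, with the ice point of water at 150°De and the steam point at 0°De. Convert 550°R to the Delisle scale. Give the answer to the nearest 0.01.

First in Celsius: (550 - 491.67) × 5/9 = 32.4056°C.
Linearly onto the Delisle scale: 150 + (32.4056 / 100) × (0 - 150) = 101.39°De.

101.39°De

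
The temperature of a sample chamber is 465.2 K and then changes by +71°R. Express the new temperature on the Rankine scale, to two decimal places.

908.36°R

Initial temperature in Celsius: 465.2 - 273.15 = 192.0500°C.
The 71°R change is an interval, so only the factor 5/9 applies: +71 × 5/9 = +39.4444°C.
Final Celsius temperature: 192.0500 + 39.4444 = 231.4944°C.
In Rankine: 231.4944 × 1.8 + 491.67 = 908.36°R.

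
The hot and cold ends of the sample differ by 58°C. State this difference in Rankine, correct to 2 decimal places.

104.40°R

An interval of 1°C corresponds to 1.8°R.
58 × 1.8 = 104.40.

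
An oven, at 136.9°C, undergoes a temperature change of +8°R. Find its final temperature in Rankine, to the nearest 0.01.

746.09°R

The 8°R change is an interval, so only the factor 5/9 applies: +8 × 5/9 = +4.4444°C.
Final Celsius temperature: 136.9000 + 4.4444 = 141.3444°C.
In Rankine: 141.3444 × 1.8 + 491.67 = 746.09°R.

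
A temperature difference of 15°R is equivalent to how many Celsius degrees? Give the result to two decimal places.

8.33°C

For a temperature interval the offset drops out; only the factor 5/9 applies.
15 × 5/9 = 8.33.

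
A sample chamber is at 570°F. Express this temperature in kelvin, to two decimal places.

In Celsius: (570 - 32) × 5/9 = 298.8889°C.
In kelvin: 298.8889 + 273.15 = 572.04 K.

572.04 K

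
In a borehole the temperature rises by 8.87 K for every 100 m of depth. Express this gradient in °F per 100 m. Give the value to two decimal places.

The quantity depends on a temperature interval, so only the ratio of degree sizes applies; the offset between the scales is irrelevant.
A change of 1 K is a change of 1.8°F, so 8.87 × 1.8 = 15.97.

15.97 °F/100 m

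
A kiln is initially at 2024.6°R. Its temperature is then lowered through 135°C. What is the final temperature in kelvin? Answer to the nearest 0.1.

989.8 K

Initial temperature in Celsius: (2024.6 - 491.67) × 5/9 = 851.6278°C.
Final Celsius temperature: 851.6278 - 135.0000 = 716.6278°C.
In kelvin: 716.6278 + 273.15 = 989.8 K.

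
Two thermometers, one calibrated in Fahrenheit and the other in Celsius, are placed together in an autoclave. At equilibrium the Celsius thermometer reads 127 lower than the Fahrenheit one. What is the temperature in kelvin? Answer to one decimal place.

391.9 K

Let x be the Fahrenheit reading; then the Celsius reading is 5/9·x - 17.7778.
(5/9·x - 17.7778) - x = -127  ⇒  (-4/9)·x = -109.222  ⇒  x = 245.7500°F.
In Celsius: (245.75 - 32) × 5/9 = 118.7500°C.
In kelvin: 118.7500 + 273.15 = 391.9 K.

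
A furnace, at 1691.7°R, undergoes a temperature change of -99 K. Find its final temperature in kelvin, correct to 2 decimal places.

Initial temperature in Celsius: (1691.7 - 491.67) × 5/9 = 666.6833°C.
The 99 K change is an interval; Kelvin and Celsius degrees are the same size, so ΔC = -99°C.
Final Celsius temperature: 666.6833 - 99.0000 = 567.6833°C.
In kelvin: 567.6833 + 273.15 = 840.83 K.

840.83 K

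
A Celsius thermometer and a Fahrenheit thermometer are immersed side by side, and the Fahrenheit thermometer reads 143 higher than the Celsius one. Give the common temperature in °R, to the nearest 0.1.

741.4°R

Let x be the Celsius reading; then the Fahrenheit reading is 1.8·x + 32.
(1.8·x + 32) - x = 143  ⇒  (0.8)·x = 111  ⇒  x = 138.7500°C.
In Rankine: 138.7500 × 1.8 + 491.67 = 741.4°R.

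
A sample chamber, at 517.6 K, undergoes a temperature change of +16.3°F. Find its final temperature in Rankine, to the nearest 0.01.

947.98°R

Initial temperature in Celsius: 517.6 - 273.15 = 244.4500°C.
The 16.3°F change is an interval, so only the factor 5/9 applies: +16.3 × 5/9 = +9.0556°C.
Final Celsius temperature: 244.4500 + 9.0556 = 253.5056°C.
In Rankine: 253.5056 × 1.8 + 491.67 = 947.98°R.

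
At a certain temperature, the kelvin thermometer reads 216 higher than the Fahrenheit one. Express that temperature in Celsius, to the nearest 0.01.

Let x be the Fahrenheit reading; then the kelvin reading is 5/9·x + 255.372.
(5/9·x + 255.372) - x = 216  ⇒  (-4/9)·x = -39.3722  ⇒  x = 88.5875°F.
In Celsius: (88.5875 - 32) × 5/9 = 31.44°C.

31.44°C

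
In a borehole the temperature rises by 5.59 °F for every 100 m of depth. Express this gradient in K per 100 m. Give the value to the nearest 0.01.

Since only a temperature interval is involved, the additive offset between the scales drops out.
A change of 1°F is a change of 5/9 K, so 5.59 × 5/9 = 3.11.

3.11 K/100 m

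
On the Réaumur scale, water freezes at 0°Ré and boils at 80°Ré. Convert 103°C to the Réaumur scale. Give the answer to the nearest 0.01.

Linearly onto the Réaumur scale: 0 + (103.0000 / 100) × (80 - 0) = 82.40°Ré.

82.40°Ré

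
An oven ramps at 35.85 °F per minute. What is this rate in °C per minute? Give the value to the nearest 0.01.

Since only a temperature interval is involved, the additive offset between the scales drops out.
A change of 1°F is a change of 5/9°C, so 35.85 × 5/9 = 19.92.

19.92 °C/minute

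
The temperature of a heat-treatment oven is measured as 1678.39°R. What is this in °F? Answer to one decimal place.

1218.7°F

In Celsius: (1678.39 - 491.67) × 5/9 = 659.2889°C.
In Fahrenheit: 659.2889 × 1.8 + 32 = 1218.7°F.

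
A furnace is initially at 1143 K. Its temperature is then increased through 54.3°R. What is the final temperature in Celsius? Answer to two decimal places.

900.02°C

Initial temperature in Celsius: 1143 - 273.15 = 869.8500°C.
The 54.3°R change is an interval, so only the factor 5/9 applies: +54.3 × 5/9 = +30.1667°C.
Final Celsius temperature: 869.8500 + 30.1667 = 900.0167°C.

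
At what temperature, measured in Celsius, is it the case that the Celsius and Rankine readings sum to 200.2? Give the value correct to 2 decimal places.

Let C be the Celsius reading. The Rankine reading is R = 1.8·C + 491.67.
Require C + R = 200.2: (2.8)·C + 491.67 = 200.2.
C = (200.2 - 491.67) / (2.8) = -104.10.

-104.10°C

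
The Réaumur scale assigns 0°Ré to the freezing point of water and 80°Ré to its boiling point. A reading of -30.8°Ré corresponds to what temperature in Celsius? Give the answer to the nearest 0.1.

-38.5°C

Linear interpolation between the fixed points: C = (-30.8 - 0) × 100 / (80 - 0) = -38.5000°C.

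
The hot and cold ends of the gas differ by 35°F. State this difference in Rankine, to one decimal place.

35.0°R

Fahrenheit and Rankine degrees are the same size, so the interval is unchanged: 35.0.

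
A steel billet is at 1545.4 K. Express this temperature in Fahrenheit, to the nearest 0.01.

In Celsius: 1545.4 - 273.15 = 1272.2500°C.
In Fahrenheit: 1272.2500 × 1.8 + 32 = 2322.05°F.

2322.05°F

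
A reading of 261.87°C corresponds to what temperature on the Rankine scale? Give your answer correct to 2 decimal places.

963.04°R

In Rankine: 261.8700 × 1.8 + 491.67 = 963.04°R.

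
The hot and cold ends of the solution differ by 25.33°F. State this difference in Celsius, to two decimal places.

Only the scale ratio 5/9 matters for a change in temperature.
25.33 × 5/9 = 14.07.

14.07°C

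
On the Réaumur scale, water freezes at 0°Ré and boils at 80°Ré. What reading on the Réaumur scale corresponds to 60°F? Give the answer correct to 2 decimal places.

12.44°Ré

First in Celsius: (60 - 32) × 5/9 = 15.5556°C.
Linearly onto the Réaumur scale: 0 + (15.5556 / 100) × (80 - 0) = 12.44°Ré.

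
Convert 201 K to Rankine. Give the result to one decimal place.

In Celsius: 201 - 273.15 = -72.1500°C.
In Rankine: -72.1500 × 1.8 + 491.67 = 361.8°R.

361.8°R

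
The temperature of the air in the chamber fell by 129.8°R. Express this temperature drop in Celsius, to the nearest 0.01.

For a temperature interval the offset drops out; only the factor 5/9 applies.
129.8 × 5/9 = 72.11.

72.11°C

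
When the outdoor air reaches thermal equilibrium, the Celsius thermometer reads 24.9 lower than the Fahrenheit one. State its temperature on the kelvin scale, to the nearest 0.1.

Let x be the Fahrenheit reading; then the Celsius reading is 5/9·x - 17.7778.
(5/9·x - 17.7778) - x = -24.9  ⇒  (-4/9)·x = -7.12222  ⇒  x = 16.0250°F.
In Celsius: (16.025 - 32) × 5/9 = -8.8750°C.
In kelvin: -8.8750 + 273.15 = 264.3 K.

264.3 K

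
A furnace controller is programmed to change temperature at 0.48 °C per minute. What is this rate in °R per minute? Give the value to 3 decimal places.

0.864 °R/minute

The quantity depends on a temperature interval, so only the ratio of degree sizes applies; the offset between the scales is irrelevant.
A change of 1°C is a change of 1.8°R, so 0.48 × 1.8 = 0.864.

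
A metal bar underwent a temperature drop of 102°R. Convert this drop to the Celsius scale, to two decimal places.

56.67°C

For a temperature interval the offset drops out; only the factor 5/9 applies.
102 × 5/9 = 56.67.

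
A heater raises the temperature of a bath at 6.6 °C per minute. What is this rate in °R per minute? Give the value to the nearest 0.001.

11.880 °R/minute

The quantity depends on a temperature interval, so only the ratio of degree sizes applies; the offset between the scales is irrelevant.
A change of 1°C is a change of 1.8°R, so 6.6 × 1.8 = 11.880.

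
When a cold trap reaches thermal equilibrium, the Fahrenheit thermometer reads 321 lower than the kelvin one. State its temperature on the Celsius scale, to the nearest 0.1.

Let x be the kelvin reading; then the Fahrenheit reading is 1.8·x - 459.67.
(1.8·x - 459.67) - x = -321  ⇒  (0.8)·x = 138.67  ⇒  x = 173.3375 K.
In Celsius: 173.3375 - 273.15 = -99.8°C.

-99.8°C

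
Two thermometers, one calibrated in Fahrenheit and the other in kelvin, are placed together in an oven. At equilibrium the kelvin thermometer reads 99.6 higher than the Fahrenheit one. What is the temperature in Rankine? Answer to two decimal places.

Let x be the Fahrenheit reading; then the kelvin reading is 5/9·x + 255.372.
(5/9·x + 255.372) - x = 99.6  ⇒  (-4/9)·x = -155.772  ⇒  x = 350.4875°F.
In Celsius: (350.4875 - 32) × 5/9 = 176.9375°C.
In Rankine: 176.9375 × 1.8 + 491.67 = 810.16°R.

810.16°R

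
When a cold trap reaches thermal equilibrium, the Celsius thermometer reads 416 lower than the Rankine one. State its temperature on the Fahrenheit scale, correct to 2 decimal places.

-138.26°F

Let x be the Rankine reading; then the Celsius reading is 5/9·x - 273.15.
(5/9·x - 273.15) - x = -416  ⇒  (-4/9)·x = -142.85  ⇒  x = 321.4125°R.
In Celsius: (321.4125 - 491.67) × 5/9 = -94.5875°C.
In Fahrenheit: -94.5875 × 1.8 + 32 = -138.26°F.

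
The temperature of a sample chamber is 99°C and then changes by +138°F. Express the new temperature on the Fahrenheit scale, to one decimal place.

348.2°F

The 138°F change is an interval, so only the factor 5/9 applies: +138 × 5/9 = +76.6667°C.
Final Celsius temperature: 99.0000 + 76.6667 = 175.6667°C.
In Fahrenheit: 175.6667 × 1.8 + 32 = 348.2°F.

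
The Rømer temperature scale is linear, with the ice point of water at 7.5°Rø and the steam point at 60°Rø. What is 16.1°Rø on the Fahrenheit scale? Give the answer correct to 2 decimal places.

Linear interpolation between the fixed points: C = (16.1 - 7.5) × 100 / (60 - 7.5) = 16.3810°C.
Then 16.3810 × 1.8 + 32 = 61.49°F.

61.49°F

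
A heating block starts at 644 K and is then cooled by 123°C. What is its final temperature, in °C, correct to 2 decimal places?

Initial temperature in Celsius: 644 - 273.15 = 370.8500°C.
Final Celsius temperature: 370.8500 - 123.0000 = 247.8500°C.

247.85°C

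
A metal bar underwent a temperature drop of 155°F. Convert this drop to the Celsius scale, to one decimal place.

86.1°C

For a temperature interval the offset drops out; only the factor 5/9 applies.
155 × 5/9 = 86.1.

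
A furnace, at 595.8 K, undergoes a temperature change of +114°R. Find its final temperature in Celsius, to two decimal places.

Initial temperature in Celsius: 595.8 - 273.15 = 322.6500°C.
The 114°R change is an interval, so only the factor 5/9 applies: +114 × 5/9 = +63.3333°C.
Final Celsius temperature: 322.6500 + 63.3333 = 385.9833°C.

385.98°C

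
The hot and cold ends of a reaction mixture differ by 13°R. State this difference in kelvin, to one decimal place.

7.2 K

An interval of 1°R corresponds to 5/9 K.
13 × 5/9 = 7.2.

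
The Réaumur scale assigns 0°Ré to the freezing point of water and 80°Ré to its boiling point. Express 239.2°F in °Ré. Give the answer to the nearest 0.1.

92.1°Ré

First in Celsius: (239.2 - 32) × 5/9 = 115.1111°C.
Linearly onto the Réaumur scale: 0 + (115.1111 / 100) × (80 - 0) = 92.1°Ré.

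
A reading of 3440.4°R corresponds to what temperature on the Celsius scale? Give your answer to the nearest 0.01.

1638.18°C

In Celsius: (3440.4 - 491.67) × 5/9 = 1638.1833°C.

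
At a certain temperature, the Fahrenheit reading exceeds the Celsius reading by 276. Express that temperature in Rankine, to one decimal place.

Let x be the Celsius reading; then the Fahrenheit reading is 1.8·x + 32.
(1.8·x + 32) - x = 276  ⇒  (0.8)·x = 244  ⇒  x = 305.0000°C.
In Rankine: 305.0000 × 1.8 + 491.67 = 1040.7°R.

1040.7°R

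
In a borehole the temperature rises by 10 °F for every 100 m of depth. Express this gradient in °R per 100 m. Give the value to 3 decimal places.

Since only a temperature interval is involved, the additive offset between the scales drops out.
A change of 1°F is a change of 1°R, so 10 × 1 = 10.000.

10.000 °R/100 m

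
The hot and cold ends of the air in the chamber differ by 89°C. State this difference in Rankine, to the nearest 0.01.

160.20°R

An interval of 1°C corresponds to 1.8°R.
89 × 1.8 = 160.20.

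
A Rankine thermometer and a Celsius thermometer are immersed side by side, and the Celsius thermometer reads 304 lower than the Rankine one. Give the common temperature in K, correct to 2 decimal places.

38.56 K

Let x be the Rankine reading; then the Celsius reading is 5/9·x - 273.15.
(5/9·x - 273.15) - x = -304  ⇒  (-4/9)·x = -30.85  ⇒  x = 69.4125°R.
In Celsius: (69.4125 - 491.67) × 5/9 = -234.5875°C.
In kelvin: -234.5875 + 273.15 = 38.56 K.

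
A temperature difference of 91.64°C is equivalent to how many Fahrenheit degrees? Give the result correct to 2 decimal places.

164.95°F

For a temperature interval the offset drops out; only the factor 1.8 applies.
91.64 × 1.8 = 164.95.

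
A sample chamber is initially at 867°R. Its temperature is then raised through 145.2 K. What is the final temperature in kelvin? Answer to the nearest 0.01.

626.87 K

Initial temperature in Celsius: (867 - 491.67) × 5/9 = 208.5167°C.
The 145.2 K change is an interval; Kelvin and Celsius degrees are the same size, so ΔC = +145.2°C.
Final Celsius temperature: 208.5167 + 145.2000 = 353.7167°C.
In kelvin: 353.7167 + 273.15 = 626.87 K.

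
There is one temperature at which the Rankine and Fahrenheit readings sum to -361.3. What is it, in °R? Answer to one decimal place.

Let R be the Rankine reading. The Fahrenheit reading is F = 1·R - 459.67.
Require R + F = -361.3: (2)·R - 459.67 = -361.3.
R = (-361.3 + 459.67) / (2) = 49.2.

49.2°R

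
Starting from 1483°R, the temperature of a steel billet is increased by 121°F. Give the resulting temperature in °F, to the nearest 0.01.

1144.33°F

Initial temperature in Celsius: (1483 - 491.67) × 5/9 = 550.7389°C.
The 121°F change is an interval, so only the factor 5/9 applies: +121 × 5/9 = +67.2222°C.
Final Celsius temperature: 550.7389 + 67.2222 = 617.9611°C.
In Fahrenheit: 617.9611 × 1.8 + 32 = 1144.33°F.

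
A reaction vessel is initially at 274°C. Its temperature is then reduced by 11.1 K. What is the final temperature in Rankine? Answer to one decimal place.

964.9°R

The 11.1 K change is an interval; Kelvin and Celsius degrees are the same size, so ΔC = -11.1°C.
Final Celsius temperature: 274.0000 - 11.1000 = 262.9000°C.
In Rankine: 262.9000 × 1.8 + 491.67 = 964.9°R.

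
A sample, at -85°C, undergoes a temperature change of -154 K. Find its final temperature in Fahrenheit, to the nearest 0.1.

The 154 K change is an interval; Kelvin and Celsius degrees are the same size, so ΔC = -154°C.
Final Celsius temperature: -85.0000 - 154.0000 = -239.0000°C.
In Fahrenheit: -239.0000 × 1.8 + 32 = -398.2°F.

-398.2°F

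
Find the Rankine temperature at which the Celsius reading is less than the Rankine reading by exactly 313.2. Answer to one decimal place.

Let R be the Rankine reading. The Celsius reading is C = 5/9·R - 273.15.
Require C - R = -313.2: (-4/9)·R - 273.15 = -313.2.
R = (-313.2 + 273.15) / (-4/9) = 90.1.

90.1°R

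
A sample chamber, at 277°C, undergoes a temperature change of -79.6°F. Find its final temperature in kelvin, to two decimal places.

505.93 K

The 79.6°F change is an interval, so only the factor 5/9 applies: -79.6 × 5/9 = -44.2222°C.
Final Celsius temperature: 277.0000 - 44.2222 = 232.7778°C.
In kelvin: 232.7778 + 273.15 = 505.93 K.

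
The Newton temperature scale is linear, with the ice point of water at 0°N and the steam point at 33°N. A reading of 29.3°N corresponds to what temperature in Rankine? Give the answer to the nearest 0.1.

Linear interpolation between the fixed points: C = (29.3 - 0) × 100 / (33 - 0) = 88.7879°C.
Then 88.7879 × 1.8 + 491.67 = 651.5°R.

651.5°R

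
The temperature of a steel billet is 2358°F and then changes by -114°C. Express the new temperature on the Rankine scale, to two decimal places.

Initial temperature in Celsius: (2358 - 32) × 5/9 = 1292.2222°C.
Final Celsius temperature: 1292.2222 - 114.0000 = 1178.2222°C.
In Rankine: 1178.2222 × 1.8 + 491.67 = 2612.47°R.

2612.47°R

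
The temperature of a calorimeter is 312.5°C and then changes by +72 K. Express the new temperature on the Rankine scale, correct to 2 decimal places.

1183.77°R

The 72 K change is an interval; Kelvin and Celsius degrees are the same size, so ΔC = +72°C.
Final Celsius temperature: 312.5000 + 72.0000 = 384.5000°C.
In Rankine: 384.5000 × 1.8 + 491.67 = 1183.77°R.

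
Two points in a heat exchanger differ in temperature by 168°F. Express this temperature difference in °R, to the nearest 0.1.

168.0°R

Fahrenheit and Rankine degrees are the same size, so the interval is unchanged: 168.0.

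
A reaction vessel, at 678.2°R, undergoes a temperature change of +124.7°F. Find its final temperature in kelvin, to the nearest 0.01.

Initial temperature in Celsius: (678.2 - 491.67) × 5/9 = 103.6278°C.
The 124.7°F change is an interval, so only the factor 5/9 applies: +124.7 × 5/9 = +69.2778°C.
Final Celsius temperature: 103.6278 + 69.2778 = 172.9056°C.
In kelvin: 172.9056 + 273.15 = 446.06 K.

446.06 K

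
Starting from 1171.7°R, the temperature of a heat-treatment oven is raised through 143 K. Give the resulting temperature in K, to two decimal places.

Initial temperature in Celsius: (1171.7 - 491.67) × 5/9 = 377.7944°C.
The 143 K change is an interval; Kelvin and Celsius degrees are the same size, so ΔC = +143°C.
Final Celsius temperature: 377.7944 + 143.0000 = 520.7944°C.
In kelvin: 520.7944 + 273.15 = 793.94 K.

793.94 K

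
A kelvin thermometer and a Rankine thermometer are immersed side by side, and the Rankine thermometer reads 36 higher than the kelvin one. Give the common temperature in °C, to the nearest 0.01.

-228.15°C

Let x be the kelvin reading; then the Rankine reading is 1.8·x.
(1.8·x) - x = 36  ⇒  (0.8)·x = 36  ⇒  x = 45.0000 K.
In Celsius: 45 - 273.15 = -228.15°C.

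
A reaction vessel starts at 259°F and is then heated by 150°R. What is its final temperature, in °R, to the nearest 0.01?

868.67°R

Initial temperature in Celsius: (259 - 32) × 5/9 = 126.1111°C.
The 150°R change is an interval, so only the factor 5/9 applies: +150 × 5/9 = +83.3333°C.
Final Celsius temperature: 126.1111 + 83.3333 = 209.4444°C.
In Rankine: 209.4444 × 1.8 + 491.67 = 868.67°R.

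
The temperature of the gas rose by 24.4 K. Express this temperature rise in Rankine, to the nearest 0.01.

43.92°R

Only the scale ratio 1.8 matters for a change in temperature.
24.4 × 1.8 = 43.92.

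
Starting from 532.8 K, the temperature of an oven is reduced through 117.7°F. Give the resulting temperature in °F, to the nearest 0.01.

381.67°F

Initial temperature in Celsius: 532.8 - 273.15 = 259.6500°C.
The 117.7°F change is an interval, so only the factor 5/9 applies: -117.7 × 5/9 = -65.3889°C.
Final Celsius temperature: 259.6500 - 65.3889 = 194.2611°C.
In Fahrenheit: 194.2611 × 1.8 + 32 = 381.67°F.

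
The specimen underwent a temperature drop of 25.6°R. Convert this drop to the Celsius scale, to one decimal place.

Only the scale ratio 5/9 matters for a change in temperature.
25.6 × 5/9 = 14.2.

14.2°C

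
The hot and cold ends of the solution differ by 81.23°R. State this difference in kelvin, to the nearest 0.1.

An interval of 1°R corresponds to 5/9 K.
81.23 × 5/9 = 45.1.

45.1 K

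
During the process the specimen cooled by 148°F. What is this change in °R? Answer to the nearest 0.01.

148.00°R

Fahrenheit and Rankine degrees are the same size, so the interval is unchanged: 148.00.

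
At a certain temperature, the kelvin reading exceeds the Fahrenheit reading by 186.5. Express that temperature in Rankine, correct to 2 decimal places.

614.63°R

Let x be the Fahrenheit reading; then the kelvin reading is 5/9·x + 255.372.
(5/9·x + 255.372) - x = 186.5  ⇒  (-4/9)·x = -68.8722  ⇒  x = 154.9625°F.
In Celsius: (154.9625 - 32) × 5/9 = 68.3125°C.
In Rankine: 68.3125 × 1.8 + 491.67 = 614.63°R.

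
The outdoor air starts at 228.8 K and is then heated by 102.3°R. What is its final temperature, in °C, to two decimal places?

12.48°C

Initial temperature in Celsius: 228.8 - 273.15 = -44.3500°C.
The 102.3°R change is an interval, so only the factor 5/9 applies: +102.3 × 5/9 = +56.8333°C.
Final Celsius temperature: -44.3500 + 56.8333 = 12.4833°C.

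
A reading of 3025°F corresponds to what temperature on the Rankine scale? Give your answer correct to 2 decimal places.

3484.67°R

In Celsius: (3025 - 32) × 5/9 = 1662.7778°C.
In Rankine: 1662.7778 × 1.8 + 491.67 = 3484.67°R.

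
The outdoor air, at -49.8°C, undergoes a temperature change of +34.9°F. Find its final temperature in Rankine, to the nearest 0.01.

The 34.9°F change is an interval, so only the factor 5/9 applies: +34.9 × 5/9 = +19.3889°C.
Final Celsius temperature: -49.8000 + 19.3889 = -30.4111°C.
In Rankine: -30.4111 × 1.8 + 491.67 = 436.93°R.

436.93°R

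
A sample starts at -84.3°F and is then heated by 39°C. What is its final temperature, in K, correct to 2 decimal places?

247.54 K

Initial temperature in Celsius: (-84.3 - 32) × 5/9 = -64.6111°C.
Final Celsius temperature: -64.6111 + 39.0000 = -25.6111°C.
In kelvin: -25.6111 + 273.15 = 247.54 K.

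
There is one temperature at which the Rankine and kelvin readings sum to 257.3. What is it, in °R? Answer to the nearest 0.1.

Let R be the Rankine reading. The kelvin reading is K = 5/9·R.
Require R + K = 257.3: (14/9)·R = 257.3.
R = (257.3) / (14/9) = 165.4.

165.4°R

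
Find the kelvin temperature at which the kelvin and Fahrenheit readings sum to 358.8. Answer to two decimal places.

Let K be the kelvin reading. The Fahrenheit reading is F = 1.8·K - 459.67.
Require K + F = 358.8: (2.8)·K - 459.67 = 358.8.
K = (358.8 + 459.67) / (2.8) = 292.31.

292.31 K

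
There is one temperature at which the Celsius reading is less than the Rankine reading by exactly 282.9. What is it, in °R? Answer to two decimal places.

21.94°R

Let R be the Rankine reading. The Celsius reading is C = 5/9·R - 273.15.
Require C - R = -282.9: (-4/9)·R - 273.15 = -282.9.
R = (-282.9 + 273.15) / (-4/9) = 21.94.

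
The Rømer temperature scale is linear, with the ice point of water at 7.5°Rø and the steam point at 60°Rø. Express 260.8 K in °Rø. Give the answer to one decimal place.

First in Celsius: 260.8 - 273.15 = -12.3500°C.
Linearly onto the Rømer scale: 7.5 + (-12.3500 / 100) × (60 - 7.5) = 1.0°Rø.

1.0°Rø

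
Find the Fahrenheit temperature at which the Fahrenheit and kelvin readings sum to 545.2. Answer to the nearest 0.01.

186.32°F

Let F be the Fahrenheit reading. The kelvin reading is K = 5/9·F + 255.372.
Require F + K = 545.2: (14/9)·F + 255.372 = 545.2.
F = (545.2 - 255.372) / (14/9) = 186.32.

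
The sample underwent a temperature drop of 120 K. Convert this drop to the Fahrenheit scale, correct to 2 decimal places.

For a temperature interval the offset drops out; only the factor 1.8 applies.
120 × 1.8 = 216.00.

216.00°F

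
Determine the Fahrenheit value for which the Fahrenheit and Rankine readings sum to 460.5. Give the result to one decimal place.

0.4°F

Let F be the Fahrenheit reading. The Rankine reading is R = 1·F + 459.67.
Require F + R = 460.5: (2)·F + 459.67 = 460.5.
F = (460.5 - 459.67) / (2) = 0.4.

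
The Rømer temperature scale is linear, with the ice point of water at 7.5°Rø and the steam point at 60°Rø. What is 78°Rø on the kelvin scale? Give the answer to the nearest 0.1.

Linear interpolation between the fixed points: C = (78 - 7.5) × 100 / (60 - 7.5) = 134.2857°C.
Then 134.2857 + 273.15 = 407.4 K.

407.4 K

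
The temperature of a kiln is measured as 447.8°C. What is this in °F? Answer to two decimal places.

838.04°F

In Fahrenheit: 447.8000 × 1.8 + 32 = 838.04°F.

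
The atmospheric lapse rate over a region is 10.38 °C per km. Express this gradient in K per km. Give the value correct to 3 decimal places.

Since only a temperature interval is involved, the additive offset between the scales drops out.
A change of 1°C is a change of 1 K, so 10.38 × 1 = 10.380.

10.380 K/km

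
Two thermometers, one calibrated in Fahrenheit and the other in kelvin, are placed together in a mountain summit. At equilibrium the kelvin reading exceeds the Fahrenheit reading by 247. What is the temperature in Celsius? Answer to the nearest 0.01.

Let x be the Fahrenheit reading; then the kelvin reading is 5/9·x + 255.372.
(5/9·x + 255.372) - x = 247  ⇒  (-4/9)·x = -8.37222  ⇒  x = 18.8375°F.
In Celsius: (18.8375 - 32) × 5/9 = -7.31°C.

-7.31°C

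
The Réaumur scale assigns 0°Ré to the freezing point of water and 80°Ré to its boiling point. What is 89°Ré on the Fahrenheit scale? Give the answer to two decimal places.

Linear interpolation between the fixed points: C = (89 - 0) × 100 / (80 - 0) = 111.2500°C.
Then 111.2500 × 1.8 + 32 = 232.25°F.

232.25°F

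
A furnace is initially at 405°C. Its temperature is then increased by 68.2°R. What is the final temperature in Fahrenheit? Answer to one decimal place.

829.2°F

The 68.2°R change is an interval, so only the factor 5/9 applies: +68.2 × 5/9 = +37.8889°C.
Final Celsius temperature: 405.0000 + 37.8889 = 442.8889°C.
In Fahrenheit: 442.8889 × 1.8 + 32 = 829.2°F.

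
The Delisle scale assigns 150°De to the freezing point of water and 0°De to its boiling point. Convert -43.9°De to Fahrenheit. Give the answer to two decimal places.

Linear interpolation between the fixed points: C = (-43.9 - 150) × 100 / (0 - 150) = 129.2667°C.
Then 129.2667 × 1.8 + 32 = 264.68°F.

264.68°F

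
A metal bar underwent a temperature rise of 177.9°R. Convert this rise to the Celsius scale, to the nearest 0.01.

Only the scale ratio 5/9 matters for a change in temperature.
177.9 × 5/9 = 98.83.

98.83°C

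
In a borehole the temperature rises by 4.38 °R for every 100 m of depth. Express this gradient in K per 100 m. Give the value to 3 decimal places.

2.433 K/100 m

The quantity depends on a temperature interval, so only the ratio of degree sizes applies; the offset between the scales is irrelevant.
A change of 1°R is a change of 5/9 K, so 4.38 × 5/9 = 2.433.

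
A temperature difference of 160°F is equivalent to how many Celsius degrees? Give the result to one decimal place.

An interval of 1°F corresponds to 5/9°C.
160 × 5/9 = 88.9.

88.9°C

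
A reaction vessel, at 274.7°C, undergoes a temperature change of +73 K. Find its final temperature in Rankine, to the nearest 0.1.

The 73 K change is an interval; Kelvin and Celsius degrees are the same size, so ΔC = +73°C.
Final Celsius temperature: 274.7000 + 73.0000 = 347.7000°C.
In Rankine: 347.7000 × 1.8 + 491.67 = 1117.5°R.

1117.5°R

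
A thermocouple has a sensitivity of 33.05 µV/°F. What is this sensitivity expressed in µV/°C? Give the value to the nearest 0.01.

The quantity depends on a temperature interval, so only the ratio of degree sizes applies; the offset between the scales is irrelevant.
A change of 1°C is a change of 1.8°F, so per °C the value is 33.05 × 1.8 = 59.49.

59.49 µV/°C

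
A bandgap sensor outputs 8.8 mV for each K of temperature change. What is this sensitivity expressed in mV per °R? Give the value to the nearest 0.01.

4.89 mV per °R

The quantity depends on a temperature interval, so only the ratio of degree sizes applies; the offset between the scales is irrelevant.
A change of 1°R is a change of 5/9 K, so per °R the value is 8.8 × 5/9 = 4.89.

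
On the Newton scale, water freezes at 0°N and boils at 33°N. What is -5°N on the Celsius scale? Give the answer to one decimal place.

Linear interpolation between the fixed points: C = (-5 - 0) × 100 / (33 - 0) = -15.1515°C.

-15.2°C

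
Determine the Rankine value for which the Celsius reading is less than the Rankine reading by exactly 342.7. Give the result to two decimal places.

156.49°R

Let R be the Rankine reading. The Celsius reading is C = 5/9·R - 273.15.
Require C - R = -342.7: (-4/9)·R - 273.15 = -342.7.
R = (-342.7 + 273.15) / (-4/9) = 156.49.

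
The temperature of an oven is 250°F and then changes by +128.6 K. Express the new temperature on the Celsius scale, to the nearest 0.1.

249.7°C

Initial temperature in Celsius: (250 - 32) × 5/9 = 121.1111°C.
The 128.6 K change is an interval; Kelvin and Celsius degrees are the same size, so ΔC = +128.6°C.
Final Celsius temperature: 121.1111 + 128.6000 = 249.7111°C.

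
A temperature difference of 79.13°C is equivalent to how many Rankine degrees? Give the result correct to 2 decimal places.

142.43°R

For a temperature interval the offset drops out; only the factor 1.8 applies.
79.13 × 1.8 = 142.43.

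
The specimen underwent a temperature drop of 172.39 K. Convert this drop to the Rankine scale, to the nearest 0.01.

For a temperature interval the offset drops out; only the factor 1.8 applies.
172.39 × 1.8 = 310.30.

310.30°R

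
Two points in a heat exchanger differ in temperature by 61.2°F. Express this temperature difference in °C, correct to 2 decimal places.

34.00°C

An interval of 1°F corresponds to 5/9°C.
61.2 × 5/9 = 34.00.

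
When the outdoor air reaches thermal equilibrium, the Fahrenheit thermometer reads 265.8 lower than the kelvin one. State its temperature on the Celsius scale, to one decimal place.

Let x be the kelvin reading; then the Fahrenheit reading is 1.8·x - 459.67.
(1.8·x - 459.67) - x = -265.8  ⇒  (0.8)·x = 193.87  ⇒  x = 242.3375 K.
In Celsius: 242.3375 - 273.15 = -30.8°C.

-30.8°C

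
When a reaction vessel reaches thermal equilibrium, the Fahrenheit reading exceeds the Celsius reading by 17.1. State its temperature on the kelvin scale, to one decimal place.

Let x be the Fahrenheit reading; then the Celsius reading is 5/9·x - 17.7778.
(5/9·x - 17.7778) - x = -17.1  ⇒  (-4/9)·x = 61/90  ⇒  x = -1.5250°F.
In Celsius: (-1.525 - 32) × 5/9 = -18.6250°C.
In kelvin: -18.6250 + 273.15 = 254.5 K.

254.5 K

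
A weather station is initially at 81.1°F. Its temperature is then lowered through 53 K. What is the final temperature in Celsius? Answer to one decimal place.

Initial temperature in Celsius: (81.1 - 32) × 5/9 = 27.2778°C.
The 53 K change is an interval; Kelvin and Celsius degrees are the same size, so ΔC = -53°C.
Final Celsius temperature: 27.2778 - 53.0000 = -25.7222°C.

-25.7°C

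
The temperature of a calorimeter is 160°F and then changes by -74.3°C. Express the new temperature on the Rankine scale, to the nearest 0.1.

Initial temperature in Celsius: (160 - 32) × 5/9 = 71.1111°C.
Final Celsius temperature: 71.1111 - 74.3000 = -3.1889°C.
In Rankine: -3.1889 × 1.8 + 491.67 = 485.9°R.

485.9°R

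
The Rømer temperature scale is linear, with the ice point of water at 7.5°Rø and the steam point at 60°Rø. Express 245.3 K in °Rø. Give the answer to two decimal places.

-7.12°Rø

First in Celsius: 245.3 - 273.15 = -27.8500°C.
Linearly onto the Rømer scale: 7.5 + (-27.8500 / 100) × (60 - 7.5) = -7.12°Rø.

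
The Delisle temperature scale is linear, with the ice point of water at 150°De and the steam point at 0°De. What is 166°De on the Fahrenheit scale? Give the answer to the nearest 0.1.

12.8°F

Linear interpolation between the fixed points: C = (166 - 150) × 100 / (0 - 150) = -10.6667°C.
Then -10.6667 × 1.8 + 32 = 12.8°F.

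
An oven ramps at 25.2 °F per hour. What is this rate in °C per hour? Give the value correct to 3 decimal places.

The quantity depends on a temperature interval, so only the ratio of degree sizes applies; the offset between the scales is irrelevant.
A change of 1°F is a change of 5/9°C, so 25.2 × 5/9 = 14.000.

14.000 °C/hour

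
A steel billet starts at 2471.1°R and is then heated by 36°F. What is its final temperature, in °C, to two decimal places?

1119.68°C

Initial temperature in Celsius: (2471.1 - 491.67) × 5/9 = 1099.6833°C.
The 36°F change is an interval, so only the factor 5/9 applies: +36 × 5/9 = +20.0000°C.
Final Celsius temperature: 1099.6833 + 20.0000 = 1119.6833°C.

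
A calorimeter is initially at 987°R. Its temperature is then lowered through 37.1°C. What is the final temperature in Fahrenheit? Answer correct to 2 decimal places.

Initial temperature in Celsius: (987 - 491.67) × 5/9 = 275.1833°C.
Final Celsius temperature: 275.1833 - 37.1000 = 238.0833°C.
In Fahrenheit: 238.0833 × 1.8 + 32 = 460.55°F.

460.55°F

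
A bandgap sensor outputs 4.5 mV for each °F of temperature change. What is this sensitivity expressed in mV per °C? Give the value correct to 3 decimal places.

8.100 mV per °C

Since only a temperature interval is involved, the additive offset between the scales drops out.
A change of 1°C is a change of 1.8°F, so per °C the value is 4.5 × 1.8 = 8.100.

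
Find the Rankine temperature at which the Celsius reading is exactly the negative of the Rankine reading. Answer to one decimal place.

175.6°R

Let R be the Rankine reading. The Celsius reading is C = 5/9·R - 273.15.
Require C = -1·R: 5/9·R - 273.15 = -1·R.
(14/9)·R = 273.15  ⇒  R = 175.6.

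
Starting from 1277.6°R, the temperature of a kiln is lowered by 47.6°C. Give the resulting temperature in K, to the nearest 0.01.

662.18 K

Initial temperature in Celsius: (1277.6 - 491.67) × 5/9 = 436.6278°C.
Final Celsius temperature: 436.6278 - 47.6000 = 389.0278°C.
In kelvin: 389.0278 + 273.15 = 662.18 K.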